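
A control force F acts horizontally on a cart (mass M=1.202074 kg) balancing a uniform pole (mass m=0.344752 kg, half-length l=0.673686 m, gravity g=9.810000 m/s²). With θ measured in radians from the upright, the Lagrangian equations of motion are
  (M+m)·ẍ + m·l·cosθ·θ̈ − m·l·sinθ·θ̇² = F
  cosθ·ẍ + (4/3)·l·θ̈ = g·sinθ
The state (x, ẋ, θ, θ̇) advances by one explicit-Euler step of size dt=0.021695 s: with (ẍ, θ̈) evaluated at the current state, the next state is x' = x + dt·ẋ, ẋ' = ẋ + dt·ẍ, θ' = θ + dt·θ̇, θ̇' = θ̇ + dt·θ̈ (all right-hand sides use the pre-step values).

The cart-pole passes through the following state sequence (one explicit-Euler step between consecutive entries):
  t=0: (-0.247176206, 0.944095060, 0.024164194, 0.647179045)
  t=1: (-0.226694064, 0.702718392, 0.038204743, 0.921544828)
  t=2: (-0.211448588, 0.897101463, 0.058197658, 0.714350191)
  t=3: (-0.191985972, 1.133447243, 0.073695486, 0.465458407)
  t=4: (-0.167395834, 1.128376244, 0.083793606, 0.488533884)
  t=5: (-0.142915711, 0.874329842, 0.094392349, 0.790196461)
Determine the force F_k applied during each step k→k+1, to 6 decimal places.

F_0 = -14.275851 N
F_1 = 11.635241 N
F_2 = 14.184275 N
F_3 = -0.118898 N
F_4 = -14.899725 N

step 0→1:
  ẍ = (ẋ'−ẋ)/dt = (0.702718392−0.944095060)/0.021695 = -11.125912
  θ̈ = (θ̇'−θ̇)/dt = (0.921544828−0.647179045)/0.021695 = 12.646498
  sinθ=0.024162, cosθ=0.999708
  F = (M+m)·ẍ + m·l·cosθ·θ̈ − m·l·sinθ·θ̇² = -17.209850 + 2.936350 − 0.002350 = -14.275851
step 1→2:
  ẍ = (ẋ'−ẋ)/dt = (0.897101463−0.702718392)/0.021695 = 8.959810
  θ̈ = (θ̇'−θ̇)/dt = (0.714350191−0.921544828)/0.021695 = -9.550340
  sinθ=0.038195, cosθ=0.999270
  F = (M+m)·ẍ + m·l·cosθ·θ̈ − m·l·sinθ·θ̇² = 13.859267 + -2.216492 − 0.007534 = 11.635241
step 2→3:
  ẍ = (ẋ'−ẋ)/dt = (1.133447243−0.897101463)/0.021695 = 10.894021
  θ̈ = (θ̇'−θ̇)/dt = (0.465458407−0.714350191)/0.021695 = -11.472311
  sinθ=0.058165, cosθ=0.998307
  F = (M+m)·ẍ + m·l·cosθ·θ̈ − m·l·sinθ·θ̇² = 16.851155 + -2.659986 − 0.006894 = 14.184275
step 3→4:
  ẍ = (ẋ'−ẋ)/dt = (1.128376244−1.133447243)/0.021695 = -0.233740
  θ̈ = (θ̇'−θ̇)/dt = (0.488533884−0.465458407)/0.021695 = 1.063631
  sinθ=0.073629, cosθ=0.997286
  F = (M+m)·ẍ + m·l·cosθ·θ̈ − m·l·sinθ·θ̇² = -0.361556 + 0.246363 − 0.003705 = -0.118898
step 4→5:
  ẍ = (ẋ'−ẋ)/dt = (0.874329842−1.128376244)/0.021695 = -11.709906
  θ̈ = (θ̇'−θ̇)/dt = (0.790196461−0.488533884)/0.021695 = 13.904705
  sinθ=0.083696, cosθ=0.996491
  F = (M+m)·ẍ + m·l·cosθ·θ̈ − m·l·sinθ·θ̇² = -18.113186 + 3.218101 − 0.004639 = -14.899725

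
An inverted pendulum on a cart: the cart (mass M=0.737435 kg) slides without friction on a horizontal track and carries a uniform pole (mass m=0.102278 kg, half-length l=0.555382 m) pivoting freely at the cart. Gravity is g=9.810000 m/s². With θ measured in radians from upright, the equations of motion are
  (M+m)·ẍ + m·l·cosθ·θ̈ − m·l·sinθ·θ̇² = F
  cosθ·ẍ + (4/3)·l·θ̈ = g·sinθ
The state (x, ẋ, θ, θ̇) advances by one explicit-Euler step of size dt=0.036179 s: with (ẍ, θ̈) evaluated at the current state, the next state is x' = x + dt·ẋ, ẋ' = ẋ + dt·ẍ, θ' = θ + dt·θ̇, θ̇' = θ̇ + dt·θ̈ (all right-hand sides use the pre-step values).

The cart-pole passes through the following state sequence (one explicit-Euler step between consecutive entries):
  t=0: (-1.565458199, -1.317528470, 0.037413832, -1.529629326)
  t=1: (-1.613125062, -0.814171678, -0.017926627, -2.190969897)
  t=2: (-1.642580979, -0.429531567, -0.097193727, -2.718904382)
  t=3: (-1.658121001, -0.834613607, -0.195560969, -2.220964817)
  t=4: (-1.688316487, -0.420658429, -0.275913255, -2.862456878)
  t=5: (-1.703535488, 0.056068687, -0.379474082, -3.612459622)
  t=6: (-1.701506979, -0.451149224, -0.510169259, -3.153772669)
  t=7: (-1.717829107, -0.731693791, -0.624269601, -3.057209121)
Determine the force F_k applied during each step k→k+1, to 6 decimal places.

step 0→1:
  ẍ = (ẋ'−ẋ)/dt = (-0.814171678−-1.317528470)/0.036179 = 13.912955
  θ̈ = (θ̇'−θ̇)/dt = (-2.190969897−-1.529629326)/0.036179 = -18.279681
  sinθ=0.037405, cosθ=0.999300
  F = (M+m)·ẍ + m·l·cosθ·θ̈ − m·l·sinθ·θ̇² = 11.682889 + -1.037621 − 0.004971 = 10.640297
step 1→2:
  ẍ = (ẋ'−ẋ)/dt = (-0.429531567−-0.814171678)/0.036179 = 10.631585
  θ̈ = (θ̇'−θ̇)/dt = (-2.718904382−-2.190969897)/0.036179 = -14.592291
  sinθ=-0.017926, cosθ=0.999839
  F = (M+m)·ẍ + m·l·cosθ·θ̈ − m·l·sinθ·θ̇² = 8.927480 + -0.828758 − -0.004888 = 8.103610
step 2→3:
  ẍ = (ẋ'−ẋ)/dt = (-0.834613607−-0.429531567)/0.036179 = -11.196607
  θ̈ = (θ̇'−θ̇)/dt = (-2.220964817−-2.718904382)/0.036179 = 13.763221
  sinθ=-0.097041, cosθ=0.995280
  F = (M+m)·ẍ + m·l·cosθ·θ̈ − m·l·sinθ·θ̇² = -9.401936 + 0.778107 − -0.040749 = -8.583080
step 3→4:
  ẍ = (ẋ'−ẋ)/dt = (-0.420658429−-0.834613607)/0.036179 = 11.441863
  θ̈ = (θ̇'−θ̇)/dt = (-2.862456878−-2.220964817)/0.036179 = -17.731061
  sinθ=-0.194317, cosθ=0.980939
  F = (M+m)·ẍ + m·l·cosθ·θ̈ − m·l·sinθ·θ̇² = 9.607882 + -0.987986 − -0.054446 = 8.674342
step 4→5:
  ẍ = (ẋ'−ẋ)/dt = (0.056068687−-0.420658429)/0.036179 = 13.176901
  θ̈ = (θ̇'−θ̇)/dt = (-3.612459622−-2.862456878)/0.036179 = -20.730334
  sinθ=-0.272426, cosθ=0.962177
  F = (M+m)·ẍ + m·l·cosθ·θ̈ − m·l·sinθ·θ̇² = 11.064815 + -1.133014 − -0.126794 = 10.058596
step 5→6:
  ẍ = (ẋ'−ẋ)/dt = (-0.451149224−0.056068687)/0.036179 = -14.019677
  θ̈ = (θ̇'−θ̇)/dt = (-3.153772669−-3.612459622)/0.036179 = 12.678265
  sinθ=-0.370432, cosθ=0.928860
  F = (M+m)·ẍ + m·l·cosθ·θ̈ − m·l·sinθ·θ̇² = -11.772505 + 0.668935 − -0.274592 = -10.828978
step 6→7:
  ẍ = (ẋ'−ẋ)/dt = (-0.731693791−-0.451149224)/0.036179 = -7.754348
  θ̈ = (θ̇'−θ̇)/dt = (-3.057209121−-3.153772669)/0.036179 = 2.669050
  sinθ=-0.488325, cosθ=0.872662
  F = (M+m)·ẍ + m·l·cosθ·θ̈ − m·l·sinθ·θ̇² = -6.511427 + 0.132305 − -0.275895 = -6.103227

F_0 = 10.640297 N
F_1 = 8.103610 N
F_2 = -8.583080 N
F_3 = 8.674342 N
F_4 = 10.058596 N
F_5 = -10.828978 N
F_6 = -6.103227 N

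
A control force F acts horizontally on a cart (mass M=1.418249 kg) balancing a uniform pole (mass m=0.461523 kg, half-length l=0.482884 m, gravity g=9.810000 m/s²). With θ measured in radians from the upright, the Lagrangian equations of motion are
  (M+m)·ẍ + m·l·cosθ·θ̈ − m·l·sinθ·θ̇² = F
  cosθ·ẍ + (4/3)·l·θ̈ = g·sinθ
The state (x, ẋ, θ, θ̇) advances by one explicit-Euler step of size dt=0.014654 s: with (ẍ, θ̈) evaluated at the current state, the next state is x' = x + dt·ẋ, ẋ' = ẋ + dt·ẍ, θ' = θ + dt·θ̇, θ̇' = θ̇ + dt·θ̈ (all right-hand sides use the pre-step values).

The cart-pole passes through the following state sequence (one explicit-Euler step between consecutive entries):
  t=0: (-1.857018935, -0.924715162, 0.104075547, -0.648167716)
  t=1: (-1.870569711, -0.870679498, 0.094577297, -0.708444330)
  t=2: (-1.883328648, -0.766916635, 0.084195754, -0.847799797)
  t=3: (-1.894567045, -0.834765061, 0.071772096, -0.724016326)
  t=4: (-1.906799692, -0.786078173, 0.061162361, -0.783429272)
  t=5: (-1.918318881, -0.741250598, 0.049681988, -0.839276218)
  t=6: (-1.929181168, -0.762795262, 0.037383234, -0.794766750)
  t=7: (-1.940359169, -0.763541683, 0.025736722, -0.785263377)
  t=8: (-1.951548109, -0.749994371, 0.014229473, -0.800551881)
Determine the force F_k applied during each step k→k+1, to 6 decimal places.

step 0→1:
  ẍ = (ẋ'−ẋ)/dt = (-0.870679498−-0.924715162)/0.014654 = 3.687434
  θ̈ = (θ̇'−θ̇)/dt = (-0.708444330−-0.648167716)/0.014654 = -4.113322
  sinθ=0.103888, cosθ=0.994589
  F = (M+m)·ẍ + m·l·cosθ·θ̈ − m·l·sinθ·θ̇² = 6.931536 + -0.911743 − 0.009727 = 6.010066
step 1→2:
  ẍ = (ẋ'−ẋ)/dt = (-0.766916635−-0.870679498)/0.014654 = 7.080856
  θ̈ = (θ̇'−θ̇)/dt = (-0.847799797−-0.708444330)/0.014654 = -9.509722
  sinθ=0.094436, cosθ=0.995531
  F = (M+m)·ẍ + m·l·cosθ·θ̈ − m·l·sinθ·θ̇² = 13.310395 + -2.109885 − 0.010563 = 11.189947
step 2→3:
  ẍ = (ẋ'−ẋ)/dt = (-0.834765061−-0.766916635)/0.014654 = -4.630028
  θ̈ = (θ̇'−θ̇)/dt = (-0.724016326−-0.847799797)/0.014654 = 8.447077
  sinθ=0.084096, cosθ=0.996458
  F = (M+m)·ẍ + m·l·cosθ·θ̈ − m·l·sinθ·θ̇² = -8.703397 + 1.875865 − 0.013471 = -6.841003
step 3→4:
  ẍ = (ẋ'−ẋ)/dt = (-0.786078173−-0.834765061)/0.014654 = 3.322430
  θ̈ = (θ̇'−θ̇)/dt = (-0.783429272−-0.724016326)/0.014654 = -4.054384
  sinθ=0.071710, cosθ=0.997425
  F = (M+m)·ẍ + m·l·cosθ·θ̈ − m·l·sinθ·θ̇² = 6.245411 + -0.901242 − 0.008378 = 5.335791
step 4→5:
  ẍ = (ẋ'−ẋ)/dt = (-0.741250598−-0.786078173)/0.014654 = 3.059068
  θ̈ = (θ̇'−θ̇)/dt = (-0.839276218−-0.783429272)/0.014654 = -3.811038
  sinθ=0.061124, cosθ=0.998130
  F = (M+m)·ẍ + m·l·cosθ·θ̈ − m·l·sinθ·θ̇² = 5.750349 + -0.847748 − 0.008361 = 4.894241
step 5→6:
  ẍ = (ẋ'−ẋ)/dt = (-0.762795262−-0.741250598)/0.014654 = -1.470224
  θ̈ = (θ̇'−θ̇)/dt = (-0.794766750−-0.839276218)/0.014654 = 3.037360
  sinθ=0.049662, cosθ=0.998766
  F = (M+m)·ẍ + m·l·cosθ·θ̈ − m·l·sinθ·θ̇² = -2.763686 + 0.676077 − 0.007796 = -2.095405
step 6→7:
  ẍ = (ẋ'−ẋ)/dt = (-0.763541683−-0.762795262)/0.014654 = -0.050936
  θ̈ = (θ̇'−θ̇)/dt = (-0.785263377−-0.794766750)/0.014654 = 0.648517
  sinθ=0.037375, cosθ=0.999301
  F = (M+m)·ẍ + m·l·cosθ·θ̈ − m·l·sinθ·θ̇² = -0.095749 + 0.144429 − 0.005261 = 0.043419
step 7→8:
  ẍ = (ẋ'−ẋ)/dt = (-0.749994371−-0.763541683)/0.014654 = 0.924479
  θ̈ = (θ̇'−θ̇)/dt = (-0.800551881−-0.785263377)/0.014654 = -1.043299
  sinθ=0.025734, cosθ=0.999669
  F = (M+m)·ẍ + m·l·cosθ·θ̈ − m·l·sinθ·θ̇² = 1.737809 + -0.232435 − 0.003536 = 1.501838

F_0 = 6.010066 N
F_1 = 11.189947 N
F_2 = -6.841003 N
F_3 = 5.335791 N
F_4 = 4.894241 N
F_5 = -2.095405 N
F_6 = 0.043419 N
F_7 = 1.501838 N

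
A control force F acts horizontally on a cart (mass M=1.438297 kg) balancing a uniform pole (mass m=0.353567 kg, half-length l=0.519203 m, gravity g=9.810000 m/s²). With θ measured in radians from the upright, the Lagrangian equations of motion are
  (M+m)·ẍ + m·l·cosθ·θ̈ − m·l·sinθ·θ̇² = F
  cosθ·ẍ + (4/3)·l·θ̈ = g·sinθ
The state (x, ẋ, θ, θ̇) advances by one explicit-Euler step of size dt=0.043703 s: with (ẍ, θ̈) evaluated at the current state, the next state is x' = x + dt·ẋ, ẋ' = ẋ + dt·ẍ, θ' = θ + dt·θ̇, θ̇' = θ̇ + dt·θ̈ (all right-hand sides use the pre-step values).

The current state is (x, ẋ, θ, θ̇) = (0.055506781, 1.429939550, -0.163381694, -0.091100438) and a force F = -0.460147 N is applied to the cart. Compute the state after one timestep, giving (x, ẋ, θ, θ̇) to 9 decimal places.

sinθ=-0.162655790, cosθ=0.986682874
temp = (F + m·l·θ̇²·sinθ)/(M+m) = (-0.460147 + -0.000247810)/1.791864 = -0.256936246
θ̈ = (g·sinθ − cosθ·temp)/(l·(4/3 − m·cos²θ/(M+m))) = -2.265086714
ẍ = temp − m·l·θ̈·cosθ/(M+m) = -0.027972725
Euler: x'=0.055506781+0.043703·1.429939550=0.117999429, ẋ'=1.429939550+0.043703·-0.027972725=1.428717058
       θ'=-0.163381694+0.043703·-0.091100438=-0.167363056, θ̇'=-0.091100438+0.043703·-2.265086714=-0.190091523

(0.117999429, 1.428717058, -0.167363056, -0.190091523)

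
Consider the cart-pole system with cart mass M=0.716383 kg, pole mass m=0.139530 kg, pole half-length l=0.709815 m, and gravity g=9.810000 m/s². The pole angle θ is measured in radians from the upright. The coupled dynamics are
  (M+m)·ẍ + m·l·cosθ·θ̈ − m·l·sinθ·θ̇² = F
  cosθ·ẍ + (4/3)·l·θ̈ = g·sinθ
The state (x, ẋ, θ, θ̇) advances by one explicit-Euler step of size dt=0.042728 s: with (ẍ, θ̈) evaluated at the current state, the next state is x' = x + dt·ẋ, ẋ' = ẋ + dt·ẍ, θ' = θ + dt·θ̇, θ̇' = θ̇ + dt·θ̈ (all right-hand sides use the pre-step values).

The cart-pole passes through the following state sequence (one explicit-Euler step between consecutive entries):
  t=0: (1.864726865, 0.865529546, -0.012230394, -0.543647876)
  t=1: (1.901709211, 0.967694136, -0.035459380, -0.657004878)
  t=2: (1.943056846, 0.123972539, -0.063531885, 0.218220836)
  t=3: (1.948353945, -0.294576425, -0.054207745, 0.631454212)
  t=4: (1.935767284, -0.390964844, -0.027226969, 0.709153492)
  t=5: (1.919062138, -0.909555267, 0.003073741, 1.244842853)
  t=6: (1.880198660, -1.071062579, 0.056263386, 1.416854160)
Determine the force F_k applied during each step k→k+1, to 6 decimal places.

step 0→1:
  ẍ = (ẋ'−ẋ)/dt = (0.967694136−0.865529546)/0.042728 = 2.391045
  θ̈ = (θ̇'−θ̇)/dt = (-0.657004878−-0.543647876)/0.042728 = -2.652991
  sinθ=-0.012230, cosθ=0.999925
  F = (M+m)·ẍ + m·l·cosθ·θ̈ − m·l·sinθ·θ̇² = 2.046527 + -0.262734 − -0.000358 = 1.784151
step 1→2:
  ẍ = (ẋ'−ẋ)/dt = (0.123972539−0.967694136)/0.042728 = -19.746340
  θ̈ = (θ̇'−θ̇)/dt = (0.218220836−-0.657004878)/0.042728 = 20.483657
  sinθ=-0.035452, cosθ=0.999371
  F = (M+m)·ẍ + m·l·cosθ·θ̈ − m·l·sinθ·θ̇² = -16.901149 + 2.027436 − -0.001516 = -14.872197
step 2→3:
  ẍ = (ẋ'−ẋ)/dt = (-0.294576425−0.123972539)/0.042728 = -9.795660
  θ̈ = (θ̇'−θ̇)/dt = (0.631454212−0.218220836)/0.042728 = 9.671255
  sinθ=-0.063489, cosθ=0.997983
  F = (M+m)·ẍ + m·l·cosθ·θ̈ − m·l·sinθ·θ̇² = -8.384233 + 0.955913 − -0.000299 = -7.428020
step 3→4:
  ẍ = (ẋ'−ẋ)/dt = (-0.390964844−-0.294576425)/0.042728 = -2.255861
  θ̈ = (θ̇'−θ̇)/dt = (0.709153492−0.631454212)/0.042728 = 1.818463
  sinθ=-0.054181, cosθ=0.998531
  F = (M+m)·ẍ + m·l·cosθ·θ̈ − m·l·sinθ·θ̇² = -1.930821 + 0.179837 − -0.002140 = -1.748844
step 4→5:
  ẍ = (ẋ'−ẋ)/dt = (-0.909555267−-0.390964844)/0.042728 = -12.137016
  θ̈ = (θ̇'−θ̇)/dt = (1.244842853−0.709153492)/0.042728 = 12.537197
  sinθ=-0.027224, cosθ=0.999629
  F = (M+m)·ẍ + m·l·cosθ·θ̈ − m·l·sinθ·θ̇² = -10.388230 + 1.241230 − -0.001356 = -9.145644
step 5→6:
  ẍ = (ẋ'−ẋ)/dt = (-1.071062579−-0.909555267)/0.042728 = -3.779894
  θ̈ = (θ̇'−θ̇)/dt = (1.416854160−1.244842853)/0.042728 = 4.025728
  sinθ=0.003074, cosθ=0.999995
  F = (M+m)·ẍ + m·l·cosθ·θ̈ − m·l·sinθ·θ̇² = -3.235260 + 0.398708 − 0.000472 = -2.837024

F_0 = 1.784151 N
F_1 = -14.872197 N
F_2 = -7.428020 N
F_3 = -1.748844 N
F_4 = -9.145644 N
F_5 = -2.837024 N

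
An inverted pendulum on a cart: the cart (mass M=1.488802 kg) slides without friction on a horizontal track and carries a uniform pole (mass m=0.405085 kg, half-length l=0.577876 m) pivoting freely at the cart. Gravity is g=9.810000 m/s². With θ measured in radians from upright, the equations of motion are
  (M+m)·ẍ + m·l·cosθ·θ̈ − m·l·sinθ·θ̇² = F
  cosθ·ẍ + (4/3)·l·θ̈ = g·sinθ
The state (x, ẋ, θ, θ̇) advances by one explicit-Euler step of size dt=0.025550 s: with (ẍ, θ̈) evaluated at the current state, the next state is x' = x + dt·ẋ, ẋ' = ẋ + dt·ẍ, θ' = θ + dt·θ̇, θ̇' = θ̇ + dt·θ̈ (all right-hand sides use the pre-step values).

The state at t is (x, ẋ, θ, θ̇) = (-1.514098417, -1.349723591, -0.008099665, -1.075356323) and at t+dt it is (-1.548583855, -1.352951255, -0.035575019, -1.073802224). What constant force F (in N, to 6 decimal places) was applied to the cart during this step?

ẍ = (ẋ'−ẋ)/dt = (-1.352951255−-1.349723591)/0.025550 = -0.126327
θ̈ = (θ̇'−θ̇)/dt = (-1.073802224−-1.075356323)/0.025550 = 0.060826
sinθ=-0.008100, cosθ=0.999967
F = (M+m)·ẍ + m·l·cosθ·θ̈ − m·l·sinθ·θ̇² = -0.239250 + 0.014238 − -0.002193 = -0.222819

F = -0.222819 N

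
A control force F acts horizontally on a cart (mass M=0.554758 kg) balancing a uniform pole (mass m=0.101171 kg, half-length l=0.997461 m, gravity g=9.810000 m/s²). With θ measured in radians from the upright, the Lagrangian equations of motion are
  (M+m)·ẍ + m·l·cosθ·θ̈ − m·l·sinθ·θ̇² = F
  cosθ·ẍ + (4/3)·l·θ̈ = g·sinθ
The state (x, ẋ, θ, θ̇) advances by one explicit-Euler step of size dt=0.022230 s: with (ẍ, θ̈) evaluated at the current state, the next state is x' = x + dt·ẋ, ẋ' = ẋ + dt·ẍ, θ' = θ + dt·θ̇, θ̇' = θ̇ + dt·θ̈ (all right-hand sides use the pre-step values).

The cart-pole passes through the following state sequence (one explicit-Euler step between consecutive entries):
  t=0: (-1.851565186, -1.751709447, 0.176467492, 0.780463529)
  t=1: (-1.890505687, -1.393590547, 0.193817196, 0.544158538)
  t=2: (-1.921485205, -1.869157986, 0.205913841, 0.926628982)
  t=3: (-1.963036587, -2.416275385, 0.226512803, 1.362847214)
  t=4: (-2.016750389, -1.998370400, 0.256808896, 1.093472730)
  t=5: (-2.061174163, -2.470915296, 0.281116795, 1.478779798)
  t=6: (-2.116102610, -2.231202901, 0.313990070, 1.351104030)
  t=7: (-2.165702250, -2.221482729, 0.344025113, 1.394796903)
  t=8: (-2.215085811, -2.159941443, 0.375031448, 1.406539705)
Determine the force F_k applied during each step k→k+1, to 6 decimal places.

step 0→1:
  ẍ = (ẋ'−ẋ)/dt = (-1.393590547−-1.751709447)/0.022230 = 16.109712
  θ̈ = (θ̇'−θ̇)/dt = (0.544158538−0.780463529)/0.022230 = -10.630004
  sinθ=0.175553, cosθ=0.984470
  F = (M+m)·ẍ + m·l·cosθ·θ̈ − m·l·sinθ·θ̇² = 10.566827 + -1.056058 − 0.010791 = 9.499978
step 1→2:
  ẍ = (ẋ'−ẋ)/dt = (-1.869157986−-1.393590547)/0.022230 = -21.393047
  θ̈ = (θ̇'−θ̇)/dt = (0.926628982−0.544158538)/0.022230 = 17.205148
  sinθ=0.192606, cosθ=0.981276
  F = (M+m)·ẍ + m·l·cosθ·θ̈ − m·l·sinθ·θ̇² = -14.032320 + 1.703733 − 0.005755 = -12.334342
step 2→3:
  ẍ = (ẋ'−ẋ)/dt = (-2.416275385−-1.869157986)/0.022230 = -24.611669
  θ̈ = (θ̇'−θ̇)/dt = (1.362847214−0.926628982)/0.022230 = 19.622952
  sinθ=0.204462, cosθ=0.978875
  F = (M+m)·ẍ + m·l·cosθ·θ̈ − m·l·sinθ·θ̇² = -16.143507 + 1.938400 − 0.017716 = -14.222824
step 3→4:
  ẍ = (ẋ'−ẋ)/dt = (-1.998370400−-2.416275385)/0.022230 = 18.799145
  θ̈ = (θ̇'−θ̇)/dt = (1.093472730−1.362847214)/0.022230 = -12.117611
  sinθ=0.224581, cosθ=0.974455
  F = (M+m)·ẍ + m·l·cosθ·θ̈ − m·l·sinθ·θ̇² = 12.330904 + -1.191601 − 0.042094 = 11.097209
step 4→5:
  ẍ = (ẋ'−ẋ)/dt = (-2.470915296−-1.998370400)/0.022230 = -21.257080
  θ̈ = (θ̇'−θ̇)/dt = (1.478779798−1.093472730)/0.022230 = 17.332752
  sinθ=0.253995, cosθ=0.967205
  F = (M+m)·ẍ + m·l·cosθ·θ̈ − m·l·sinθ·θ̇² = -13.943135 + 1.691758 − 0.030647 = -12.282025
step 5→6:
  ẍ = (ẋ'−ẋ)/dt = (-2.231202901−-2.470915296)/0.022230 = 10.783284
  θ̈ = (θ̇'−θ̇)/dt = (1.351104030−1.478779798)/0.022230 = -5.743399
  sinθ=0.277429, cosθ=0.960746
  F = (M+m)·ẍ + m·l·cosθ·θ̈ − m·l·sinθ·θ̇² = 7.073068 + -0.556839 − 0.061222 = 6.455007
step 6→7:
  ẍ = (ẋ'−ẋ)/dt = (-2.221482729−-2.231202901)/0.022230 = 0.437255
  θ̈ = (θ̇'−θ̇)/dt = (1.394796903−1.351104030)/0.022230 = 1.965491
  sinθ=0.308856, cosθ=0.951109
  F = (M+m)·ẍ + m·l·cosθ·θ̈ − m·l·sinθ·θ̇² = 0.286808 + 0.188648 − 0.056897 = 0.418560
step 7→8:
  ẍ = (ẋ'−ẋ)/dt = (-2.159941443−-2.221482729)/0.022230 = 2.768389
  θ̈ = (θ̇'−θ̇)/dt = (1.406539705−1.394796903)/0.022230 = 0.528241
  sinθ=0.337279, cosθ=0.941405
  F = (M+m)·ẍ + m·l·cosθ·θ̈ − m·l·sinθ·θ̇² = 1.815867 + 0.050183 − 0.066216 = 1.799834

F_0 = 9.499978 N
F_1 = -12.334342 N
F_2 = -14.222824 N
F_3 = 11.097209 N
F_4 = -12.282025 N
F_5 = 6.455007 N
F_6 = 0.418560 N
F_7 = 1.799834 N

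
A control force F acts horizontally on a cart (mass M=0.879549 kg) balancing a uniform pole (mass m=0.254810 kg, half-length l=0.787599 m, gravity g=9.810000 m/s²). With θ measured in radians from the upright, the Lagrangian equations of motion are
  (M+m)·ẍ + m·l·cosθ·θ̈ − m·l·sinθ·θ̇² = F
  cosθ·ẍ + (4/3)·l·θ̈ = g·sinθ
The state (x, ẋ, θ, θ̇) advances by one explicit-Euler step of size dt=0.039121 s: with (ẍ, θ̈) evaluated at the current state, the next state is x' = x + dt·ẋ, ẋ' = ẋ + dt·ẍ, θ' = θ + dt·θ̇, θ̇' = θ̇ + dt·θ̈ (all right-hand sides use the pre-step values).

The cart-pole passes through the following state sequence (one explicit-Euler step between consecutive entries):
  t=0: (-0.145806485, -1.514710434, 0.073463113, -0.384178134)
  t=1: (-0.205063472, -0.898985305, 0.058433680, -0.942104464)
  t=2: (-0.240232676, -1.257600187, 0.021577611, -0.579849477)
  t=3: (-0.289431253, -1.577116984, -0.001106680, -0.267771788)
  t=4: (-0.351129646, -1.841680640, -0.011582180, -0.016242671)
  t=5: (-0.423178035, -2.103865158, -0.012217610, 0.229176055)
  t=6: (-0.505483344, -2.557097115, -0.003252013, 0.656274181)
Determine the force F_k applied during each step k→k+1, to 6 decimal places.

step 0→1:
  ẍ = (ẋ'−ẋ)/dt = (-0.898985305−-1.514710434)/0.039121 = 15.738993
  θ̈ = (θ̇'−θ̇)/dt = (-0.942104464−-0.384178134)/0.039121 = -14.261556
  sinθ=0.073397, cosθ=0.997303
  F = (M+m)·ẍ + m·l·cosθ·θ̈ − m·l·sinθ·θ̇² = 17.853668 + -2.854405 − 0.002174 = 14.997089
step 1→2:
  ẍ = (ẋ'−ẋ)/dt = (-1.257600187−-0.898985305)/0.039121 = -9.166813
  θ̈ = (θ̇'−θ̇)/dt = (-0.579849477−-0.942104464)/0.039121 = 9.259860
  sinθ=0.058400, cosθ=0.998293
  F = (M+m)·ẍ + m·l·cosθ·θ̈ − m·l·sinθ·θ̇² = -10.398457 + 1.855172 − 0.010402 = -8.553687
step 2→3:
  ẍ = (ẋ'−ẋ)/dt = (-1.577116984−-1.257600187)/0.039121 = -8.167399
  θ̈ = (θ̇'−θ̇)/dt = (-0.267771788−-0.579849477)/0.039121 = 7.977242
  sinθ=0.021576, cosθ=0.999767
  F = (M+m)·ẍ + m·l·cosθ·θ̈ − m·l·sinθ·θ̇² = -9.264762 + 1.600565 − 0.001456 = -7.665653
step 3→4:
  ẍ = (ẋ'−ẋ)/dt = (-1.841680640−-1.577116984)/0.039121 = -6.762702
  θ̈ = (θ̇'−θ̇)/dt = (-0.016242671−-0.267771788)/0.039121 = 6.429517
  sinθ=-0.001107, cosθ=0.999999
  F = (M+m)·ẍ + m·l·cosθ·θ̈ − m·l·sinθ·θ̇² = -7.671332 + 1.290327 − -0.000016 = -6.380989
step 4→5:
  ẍ = (ẋ'−ẋ)/dt = (-2.103865158−-1.841680640)/0.039121 = -6.701887
  θ̈ = (θ̇'−θ̇)/dt = (0.229176055−-0.016242671)/0.039121 = 6.273324
  sinθ=-0.011582, cosθ=0.999933
  F = (M+m)·ẍ + m·l·cosθ·θ̈ − m·l·sinθ·θ̇² = -7.602346 + 1.258897 − -0.000001 = -6.343448
step 5→6:
  ẍ = (ẋ'−ẋ)/dt = (-2.557097115−-2.103865158)/0.039121 = -11.585388
  θ̈ = (θ̇'−θ̇)/dt = (0.656274181−0.229176055)/0.039121 = 10.917362
  sinθ=-0.012217, cosθ=0.999925
  F = (M+m)·ẍ + m·l·cosθ·θ̈ − m·l·sinθ·θ̇² = -13.141989 + 2.190821 − -0.000129 = -10.951039

F_0 = 14.997089 N
F_1 = -8.553687 N
F_2 = -7.665653 N
F_3 = -6.380989 N
F_4 = -6.343448 N
F_5 = -10.951039 N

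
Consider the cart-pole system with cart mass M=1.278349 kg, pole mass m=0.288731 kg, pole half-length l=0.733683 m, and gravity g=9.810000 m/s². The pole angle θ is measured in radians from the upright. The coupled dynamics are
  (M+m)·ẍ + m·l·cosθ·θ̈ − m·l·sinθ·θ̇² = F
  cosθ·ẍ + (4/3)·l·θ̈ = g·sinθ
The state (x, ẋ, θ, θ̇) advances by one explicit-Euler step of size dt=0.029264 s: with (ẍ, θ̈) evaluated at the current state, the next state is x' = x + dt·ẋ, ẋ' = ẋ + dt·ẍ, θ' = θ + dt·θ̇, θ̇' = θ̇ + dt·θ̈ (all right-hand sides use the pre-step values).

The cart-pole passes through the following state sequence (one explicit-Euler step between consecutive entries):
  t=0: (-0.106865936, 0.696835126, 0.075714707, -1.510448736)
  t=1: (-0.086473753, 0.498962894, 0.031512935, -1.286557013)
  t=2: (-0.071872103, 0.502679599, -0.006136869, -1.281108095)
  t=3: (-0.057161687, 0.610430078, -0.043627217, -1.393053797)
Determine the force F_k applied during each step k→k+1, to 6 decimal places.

step 0→1:
  ẍ = (ẋ'−ẋ)/dt = (0.498962894−0.696835126)/0.029264 = -6.761626
  θ̈ = (θ̇'−θ̇)/dt = (-1.286557013−-1.510448736)/0.029264 = 7.650756
  sinθ=0.075642, cosθ=0.997135
  F = (M+m)·ẍ + m·l·cosθ·θ̈ − m·l·sinθ·θ̇² = -10.596009 + 1.616070 − 0.036558 = -9.016497
step 1→2:
  ẍ = (ẋ'−ẋ)/dt = (0.502679599−0.498962894)/0.029264 = 0.127006
  θ̈ = (θ̇'−θ̇)/dt = (-1.281108095−-1.286557013)/0.029264 = 0.186199
  sinθ=0.031508, cosθ=0.999504
  F = (M+m)·ẍ + m·l·cosθ·θ̈ − m·l·sinθ·θ̇² = 0.199029 + 0.039424 − 0.011048 = 0.227405
step 2→3:
  ẍ = (ẋ'−ẋ)/dt = (0.610430078−0.502679599)/0.029264 = 3.682015
  θ̈ = (θ̇'−θ̇)/dt = (-1.393053797−-1.281108095)/0.029264 = -3.825373
  sinθ=-0.006137, cosθ=0.999981
  F = (M+m)·ẍ + m·l·cosθ·θ̈ − m·l·sinθ·θ̇² = 5.770012 + -0.810340 − -0.002134 = 4.961805

F_0 = -9.016497 N
F_1 = 0.227405 N
F_2 = 4.961805 N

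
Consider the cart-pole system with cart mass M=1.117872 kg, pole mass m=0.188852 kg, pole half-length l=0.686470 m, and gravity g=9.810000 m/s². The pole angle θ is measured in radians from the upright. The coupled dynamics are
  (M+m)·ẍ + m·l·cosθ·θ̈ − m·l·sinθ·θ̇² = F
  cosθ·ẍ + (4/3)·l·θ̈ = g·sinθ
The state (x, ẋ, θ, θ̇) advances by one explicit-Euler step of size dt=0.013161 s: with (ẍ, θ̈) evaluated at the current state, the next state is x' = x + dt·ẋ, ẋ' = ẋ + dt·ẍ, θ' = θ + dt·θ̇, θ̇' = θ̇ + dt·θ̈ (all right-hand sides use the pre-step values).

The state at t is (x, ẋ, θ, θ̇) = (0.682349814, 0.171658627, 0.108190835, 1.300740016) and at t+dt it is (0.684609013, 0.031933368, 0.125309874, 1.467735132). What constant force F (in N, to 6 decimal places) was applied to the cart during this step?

ẍ = (ẋ'−ẋ)/dt = (0.031933368−0.171658627)/0.013161 = -10.616614
θ̈ = (θ̇'−θ̇)/dt = (1.467735132−1.300740016)/0.013161 = 12.688634
sinθ=0.107980, cosθ=0.994153
F = (M+m)·ẍ + m·l·cosθ·θ̈ − m·l·sinθ·θ̇² = -13.872985 + 1.635352 − 0.023685 = -12.261317

F = -12.261317 N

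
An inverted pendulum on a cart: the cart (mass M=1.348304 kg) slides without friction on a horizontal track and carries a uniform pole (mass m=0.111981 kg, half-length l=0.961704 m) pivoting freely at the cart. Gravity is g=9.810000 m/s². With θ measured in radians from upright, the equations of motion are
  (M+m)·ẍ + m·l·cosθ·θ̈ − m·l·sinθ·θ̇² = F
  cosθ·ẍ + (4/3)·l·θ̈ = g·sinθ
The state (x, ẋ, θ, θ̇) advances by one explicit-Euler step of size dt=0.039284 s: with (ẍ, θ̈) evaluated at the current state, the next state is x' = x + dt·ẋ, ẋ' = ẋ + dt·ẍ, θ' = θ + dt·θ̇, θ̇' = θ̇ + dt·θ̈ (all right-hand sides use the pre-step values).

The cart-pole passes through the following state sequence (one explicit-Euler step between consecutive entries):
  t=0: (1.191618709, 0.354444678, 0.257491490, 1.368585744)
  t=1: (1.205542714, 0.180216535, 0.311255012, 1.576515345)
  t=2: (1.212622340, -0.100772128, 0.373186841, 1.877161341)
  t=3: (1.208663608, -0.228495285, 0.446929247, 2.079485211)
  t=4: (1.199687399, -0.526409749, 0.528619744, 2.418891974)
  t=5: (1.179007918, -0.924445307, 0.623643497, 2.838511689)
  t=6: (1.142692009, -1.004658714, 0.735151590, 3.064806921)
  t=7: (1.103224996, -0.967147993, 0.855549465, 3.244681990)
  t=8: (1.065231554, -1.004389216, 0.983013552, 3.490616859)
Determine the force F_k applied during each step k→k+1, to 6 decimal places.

step 0→1:
  ẍ = (ẋ'−ẋ)/dt = (0.180216535−0.354444678)/0.039284 = -4.435092
  θ̈ = (θ̇'−θ̇)/dt = (1.576515345−1.368585744)/0.039284 = 5.292984
  sinθ=0.254656, cosθ=0.967032
  F = (M+m)·ẍ + m·l·cosθ·θ̈ − m·l·sinθ·θ̇² = -6.476498 + 0.551223 − 0.051367 = -5.976642
step 1→2:
  ẍ = (ẋ'−ẋ)/dt = (-0.100772128−0.180216535)/0.039284 = -7.152751
  θ̈ = (θ̇'−θ̇)/dt = (1.877161341−1.576515345)/0.039284 = 7.653141
  sinθ=0.306254, cosθ=0.951950
  F = (M+m)·ẍ + m·l·cosθ·θ̈ − m·l·sinθ·θ̇² = -10.445055 + 0.784584 − 0.081972 = -9.742442
step 2→3:
  ẍ = (ẋ'−ẋ)/dt = (-0.228495285−-0.100772128)/0.039284 = -3.251277
  θ̈ = (θ̇'−θ̇)/dt = (2.079485211−1.877161341)/0.039284 = 5.150287
  sinθ=0.364585, cosθ=0.931170
  F = (M+m)·ẍ + m·l·cosθ·θ̈ − m·l·sinθ·θ̇² = -4.747791 + 0.516471 − 0.138353 = -4.369672
step 3→4:
  ẍ = (ẋ'−ẋ)/dt = (-0.526409749−-0.228495285)/0.039284 = -7.583608
  θ̈ = (θ̇'−θ̇)/dt = (2.418891974−2.079485211)/0.039284 = 8.639822
  sinθ=0.432198, cosθ=0.901779
  F = (M+m)·ẍ + m·l·cosθ·θ̈ − m·l·sinθ·θ̇² = -11.074229 + 0.839055 − 0.201271 = -10.436445
step 4→5:
  ẍ = (ẋ'−ẋ)/dt = (-0.924445307−-0.526409749)/0.039284 = -10.132256
  θ̈ = (θ̇'−θ̇)/dt = (2.838511689−2.418891974)/0.039284 = 10.681695
  sinθ=0.504342, cosθ=0.863504
  F = (M+m)·ẍ + m·l·cosθ·θ̈ − m·l·sinθ·θ̇² = -14.795982 + 0.993323 − 0.317793 = -14.120452
step 5→6:
  ẍ = (ẋ'−ẋ)/dt = (-1.004658714−-0.924445307)/0.039284 = -2.041885
  θ̈ = (θ̇'−θ̇)/dt = (3.064806921−2.838511689)/0.039284 = 5.760494
  sinθ=0.583997, cosθ=0.811756
  F = (M+m)·ẍ + m·l·cosθ·θ̈ − m·l·sinθ·θ̇² = -2.981734 + 0.503583 − 0.506731 = -2.984882
step 6→7:
  ẍ = (ẋ'−ẋ)/dt = (-0.967147993−-1.004658714)/0.039284 = 0.954860
  θ̈ = (θ̇'−θ̇)/dt = (3.244681990−3.064806921)/0.039284 = 4.578838
  sinθ=0.670700, cosθ=0.741729
  F = (M+m)·ẍ + m·l·cosθ·θ̈ − m·l·sinθ·θ̇² = 1.394368 + 0.365752 − 0.678453 = 1.081666
step 7→8:
  ẍ = (ẋ'−ẋ)/dt = (-1.004389216−-0.967147993)/0.039284 = -0.948000
  θ̈ = (θ̇'−θ̇)/dt = (3.490616859−3.244681990)/0.039284 = 6.260434
  sinθ=0.754931, cosθ=0.655804
  F = (M+m)·ẍ + m·l·cosθ·θ̈ − m·l·sinθ·θ̇² = -1.384350 + 0.442144 − 0.855929 = -1.798134

F_0 = -5.976642 N
F_1 = -9.742442 N
F_2 = -4.369672 N
F_3 = -10.436445 N
F_4 = -14.120452 N
F_5 = -2.984882 N
F_6 = 1.081666 N
F_7 = -1.798134 N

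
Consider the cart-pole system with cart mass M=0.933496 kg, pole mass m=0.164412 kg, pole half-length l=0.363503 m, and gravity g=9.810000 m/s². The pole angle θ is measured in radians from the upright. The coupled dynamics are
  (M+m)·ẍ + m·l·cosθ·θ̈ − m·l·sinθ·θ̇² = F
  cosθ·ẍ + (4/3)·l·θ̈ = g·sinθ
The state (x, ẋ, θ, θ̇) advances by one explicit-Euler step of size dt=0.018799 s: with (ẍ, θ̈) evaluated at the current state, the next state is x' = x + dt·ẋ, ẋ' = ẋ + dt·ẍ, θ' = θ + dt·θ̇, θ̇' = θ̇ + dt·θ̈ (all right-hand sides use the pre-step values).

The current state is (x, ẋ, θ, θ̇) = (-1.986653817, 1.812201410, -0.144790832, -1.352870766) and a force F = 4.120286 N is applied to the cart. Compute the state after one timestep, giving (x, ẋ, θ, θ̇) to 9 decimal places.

(-1.952586243, 1.894487667, -0.170223450, -1.575772815)

sinθ=-0.144285454, cosθ=0.989536107
temp = (F + m·l·θ̇²·sinθ)/(M+m) = (4.120286 + -0.015782532)/1.097908 = 3.738476692
θ̈ = (g·sinθ − cosθ·temp)/(l·(4/3 − m·cos²θ/(M+m))) = -11.857122689
ẍ = temp − m·l·θ̈·cosθ/(M+m) = 4.377161405
Euler: x'=-1.986653817+0.018799·1.812201410=-1.952586243, ẋ'=1.812201410+0.018799·4.377161405=1.894487667
       θ'=-0.144790832+0.018799·-1.352870766=-0.170223450, θ̇'=-1.352870766+0.018799·-11.857122689=-1.575772815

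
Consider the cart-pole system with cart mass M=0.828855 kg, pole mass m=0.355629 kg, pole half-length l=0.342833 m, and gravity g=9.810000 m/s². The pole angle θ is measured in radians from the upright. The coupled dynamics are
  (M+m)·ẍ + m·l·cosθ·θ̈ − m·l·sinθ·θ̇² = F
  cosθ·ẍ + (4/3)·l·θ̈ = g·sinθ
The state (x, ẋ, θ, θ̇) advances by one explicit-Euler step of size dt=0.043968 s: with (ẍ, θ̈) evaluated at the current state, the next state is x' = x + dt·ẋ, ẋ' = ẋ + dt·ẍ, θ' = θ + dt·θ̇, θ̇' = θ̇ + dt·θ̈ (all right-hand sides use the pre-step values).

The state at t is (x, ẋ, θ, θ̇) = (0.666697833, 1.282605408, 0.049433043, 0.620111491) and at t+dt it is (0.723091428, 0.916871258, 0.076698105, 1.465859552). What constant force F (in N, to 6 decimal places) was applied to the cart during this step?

ẍ = (ẋ'−ẋ)/dt = (0.916871258−1.282605408)/0.043968 = -8.318189
θ̈ = (θ̇'−θ̇)/dt = (1.465859552−0.620111491)/0.043968 = 19.235536
sinθ=0.049413, cosθ=0.998778
F = (M+m)·ẍ + m·l·cosθ·θ̈ − m·l·sinθ·θ̇² = -9.852762 + 2.342358 − 0.002317 = -7.512721

F = -7.512721 N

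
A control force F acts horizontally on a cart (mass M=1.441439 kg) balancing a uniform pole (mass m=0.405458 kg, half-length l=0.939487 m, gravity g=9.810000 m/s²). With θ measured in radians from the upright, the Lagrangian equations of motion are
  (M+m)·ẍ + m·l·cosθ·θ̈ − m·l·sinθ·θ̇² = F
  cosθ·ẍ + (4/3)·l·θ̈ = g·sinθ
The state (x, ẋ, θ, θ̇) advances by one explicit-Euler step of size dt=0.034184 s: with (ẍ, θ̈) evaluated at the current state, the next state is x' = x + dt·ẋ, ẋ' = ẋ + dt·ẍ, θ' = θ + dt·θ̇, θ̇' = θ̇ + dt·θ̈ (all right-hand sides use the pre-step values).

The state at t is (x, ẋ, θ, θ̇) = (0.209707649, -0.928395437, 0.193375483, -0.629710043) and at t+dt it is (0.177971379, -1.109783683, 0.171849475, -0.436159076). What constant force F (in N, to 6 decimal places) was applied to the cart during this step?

F = -7.712496 N

ẍ = (ẋ'−ẋ)/dt = (-1.109783683−-0.928395437)/0.034184 = -5.306232
θ̈ = (θ̇'−θ̇)/dt = (-0.436159076−-0.629710043)/0.034184 = 5.662034
sinθ=0.192173, cosθ=0.981361
F = (M+m)·ẍ + m·l·cosθ·θ̈ − m·l·sinθ·θ̇² = -9.800065 + 2.116596 − 0.029027 = -7.712496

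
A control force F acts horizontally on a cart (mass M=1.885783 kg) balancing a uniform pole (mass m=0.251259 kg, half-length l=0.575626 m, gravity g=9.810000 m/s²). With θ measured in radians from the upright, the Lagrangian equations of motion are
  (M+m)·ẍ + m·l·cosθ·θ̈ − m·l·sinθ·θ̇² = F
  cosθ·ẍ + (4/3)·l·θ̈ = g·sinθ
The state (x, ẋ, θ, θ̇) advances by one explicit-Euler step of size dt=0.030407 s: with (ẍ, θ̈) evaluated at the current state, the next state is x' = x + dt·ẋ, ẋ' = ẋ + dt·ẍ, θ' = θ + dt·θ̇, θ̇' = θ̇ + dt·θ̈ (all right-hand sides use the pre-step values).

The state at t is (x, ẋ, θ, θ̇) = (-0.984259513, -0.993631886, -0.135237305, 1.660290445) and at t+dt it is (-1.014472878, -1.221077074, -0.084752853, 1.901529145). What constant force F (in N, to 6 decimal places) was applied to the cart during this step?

F = -14.794402 N

ẍ = (ẋ'−ẋ)/dt = (-1.221077074−-0.993631886)/0.030407 = -7.480027
θ̈ = (θ̇'−θ̇)/dt = (1.901529145−1.660290445)/0.030407 = 7.933657
sinθ=-0.134825, cosθ=0.990869
F = (M+m)·ẍ + m·l·cosθ·θ̈ − m·l·sinθ·θ̇² = -15.985132 + 1.136977 − -0.053753 = -14.794402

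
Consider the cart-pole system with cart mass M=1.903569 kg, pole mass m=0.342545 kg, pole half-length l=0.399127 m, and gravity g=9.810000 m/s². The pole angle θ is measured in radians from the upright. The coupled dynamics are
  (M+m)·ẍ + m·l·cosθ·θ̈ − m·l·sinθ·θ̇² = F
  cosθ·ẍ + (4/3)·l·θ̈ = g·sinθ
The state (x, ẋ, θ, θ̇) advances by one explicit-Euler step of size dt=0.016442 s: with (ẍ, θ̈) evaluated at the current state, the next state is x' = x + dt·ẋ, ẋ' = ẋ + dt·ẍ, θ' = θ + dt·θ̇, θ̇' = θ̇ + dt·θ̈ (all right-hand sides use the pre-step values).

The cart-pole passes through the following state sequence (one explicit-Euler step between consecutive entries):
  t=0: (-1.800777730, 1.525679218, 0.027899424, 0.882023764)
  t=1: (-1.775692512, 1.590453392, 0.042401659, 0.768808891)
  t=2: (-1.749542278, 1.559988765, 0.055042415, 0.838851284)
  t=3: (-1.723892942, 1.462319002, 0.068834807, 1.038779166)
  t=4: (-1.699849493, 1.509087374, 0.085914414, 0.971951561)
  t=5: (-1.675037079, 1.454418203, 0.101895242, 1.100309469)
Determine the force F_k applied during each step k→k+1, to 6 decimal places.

F_0 = 7.904683 N
F_1 = -3.583252 N
F_2 = -11.687867 N
F_3 = 5.824431 N
F_4 = -6.415958 N

step 0→1:
  ẍ = (ẋ'−ẋ)/dt = (1.590453392−1.525679218)/0.016442 = 3.939556
  θ̈ = (θ̇'−θ̇)/dt = (0.768808891−0.882023764)/0.016442 = -6.885712
  sinθ=0.027896, cosθ=0.999611
  F = (M+m)·ẍ + m·l·cosθ·θ̈ − m·l·sinθ·θ̇² = 8.848691 + -0.941041 − 0.002967 = 7.904683
step 1→2:
  ẍ = (ẋ'−ẋ)/dt = (1.559988765−1.590453392)/0.016442 = -1.852854
  θ̈ = (θ̇'−θ̇)/dt = (0.838851284−0.768808891)/0.016442 = 4.259968
  sinθ=0.042389, cosθ=0.999101
  F = (M+m)·ẍ + m·l·cosθ·θ̈ − m·l·sinθ·θ̇² = -4.161721 + 0.581895 − 0.003425 = -3.583252
step 2→3:
  ẍ = (ẋ'−ẋ)/dt = (1.462319002−1.559988765)/0.016442 = -5.940261
  θ̈ = (θ̇'−θ̇)/dt = (1.038779166−0.838851284)/0.016442 = 12.159584
  sinθ=0.055015, cosθ=0.998486
  F = (M+m)·ẍ + m·l·cosθ·θ̈ − m·l·sinθ·θ̇² = -13.342502 + 1.659928 − 0.005293 = -11.687867
step 3→4:
  ẍ = (ẋ'−ẋ)/dt = (1.509087374−1.462319002)/0.016442 = 2.844445
  θ̈ = (θ̇'−θ̇)/dt = (0.971951561−1.038779166)/0.016442 = -4.064445
  sinθ=0.068780, cosθ=0.997632
  F = (M+m)·ẍ + m·l·cosθ·θ̈ − m·l·sinθ·θ̇² = 6.388949 + -0.554371 − 0.010147 = 5.824431
step 4→5:
  ẍ = (ẋ'−ẋ)/dt = (1.454418203−1.509087374)/0.016442 = -3.324971
  θ̈ = (θ̇'−θ̇)/dt = (1.100309469−0.971951561)/0.016442 = 7.806709
  sinθ=0.085809, cosθ=0.996312
  F = (M+m)·ẍ + m·l·cosθ·θ̈ − m·l·sinθ·θ̇² = -7.468264 + 1.063388 − 0.011083 = -6.415958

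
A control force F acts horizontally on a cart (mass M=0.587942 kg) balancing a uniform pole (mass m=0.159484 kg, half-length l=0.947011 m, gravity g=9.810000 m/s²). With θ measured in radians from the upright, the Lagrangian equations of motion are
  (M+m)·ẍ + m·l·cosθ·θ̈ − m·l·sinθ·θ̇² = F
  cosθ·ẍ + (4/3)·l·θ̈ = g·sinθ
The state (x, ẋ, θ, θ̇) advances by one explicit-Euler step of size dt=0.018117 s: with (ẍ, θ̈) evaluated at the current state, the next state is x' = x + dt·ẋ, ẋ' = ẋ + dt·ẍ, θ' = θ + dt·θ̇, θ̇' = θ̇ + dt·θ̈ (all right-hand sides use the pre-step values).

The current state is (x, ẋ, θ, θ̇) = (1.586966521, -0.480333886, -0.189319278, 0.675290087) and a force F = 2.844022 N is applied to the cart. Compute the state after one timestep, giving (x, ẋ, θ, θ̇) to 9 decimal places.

(1.578264312, -0.392968058, -0.177085047, 0.580847033)

sinθ=-0.188190379, cosθ=0.982132568
temp = (F + m·l·θ̇²·sinθ)/(M+m) = (2.844022 + -0.012961352)/0.747426 = 3.787747078
θ̈ = (g·sinθ − cosθ·temp)/(l·(4/3 − m·cos²θ/(M+m))) = -5.212952171
ẍ = temp − m·l·θ̈·cosθ/(M+m) = 4.822312110
Euler: x'=1.586966521+0.018117·-0.480333886=1.578264312, ẋ'=-0.480333886+0.018117·4.822312110=-0.392968058
       θ'=-0.189319278+0.018117·0.675290087=-0.177085047, θ̇'=0.675290087+0.018117·-5.212952171=0.580847033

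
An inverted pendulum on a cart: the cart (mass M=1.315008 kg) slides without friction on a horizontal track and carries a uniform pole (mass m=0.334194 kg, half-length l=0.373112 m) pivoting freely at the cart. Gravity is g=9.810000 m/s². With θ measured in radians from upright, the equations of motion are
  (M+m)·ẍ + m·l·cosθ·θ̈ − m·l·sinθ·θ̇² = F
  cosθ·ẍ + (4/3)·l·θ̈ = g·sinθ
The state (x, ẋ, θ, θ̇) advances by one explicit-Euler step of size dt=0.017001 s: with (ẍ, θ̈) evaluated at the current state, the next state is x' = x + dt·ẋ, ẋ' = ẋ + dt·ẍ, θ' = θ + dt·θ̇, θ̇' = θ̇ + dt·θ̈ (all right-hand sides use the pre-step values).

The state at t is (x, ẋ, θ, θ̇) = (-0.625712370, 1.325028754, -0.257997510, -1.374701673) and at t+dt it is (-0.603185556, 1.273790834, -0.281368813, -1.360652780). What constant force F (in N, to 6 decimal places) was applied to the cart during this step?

ẍ = (ẋ'−ẋ)/dt = (1.273790834−1.325028754)/0.017001 = -3.013818
θ̈ = (θ̇'−θ̇)/dt = (-1.360652780−-1.374701673)/0.017001 = 0.826357
sinθ=-0.255145, cosθ=0.966903
F = (M+m)·ẍ + m·l·cosθ·θ̈ − m·l·sinθ·θ̇² = -4.970395 + 0.099630 − -0.060123 = -4.810642

F = -4.810642 N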